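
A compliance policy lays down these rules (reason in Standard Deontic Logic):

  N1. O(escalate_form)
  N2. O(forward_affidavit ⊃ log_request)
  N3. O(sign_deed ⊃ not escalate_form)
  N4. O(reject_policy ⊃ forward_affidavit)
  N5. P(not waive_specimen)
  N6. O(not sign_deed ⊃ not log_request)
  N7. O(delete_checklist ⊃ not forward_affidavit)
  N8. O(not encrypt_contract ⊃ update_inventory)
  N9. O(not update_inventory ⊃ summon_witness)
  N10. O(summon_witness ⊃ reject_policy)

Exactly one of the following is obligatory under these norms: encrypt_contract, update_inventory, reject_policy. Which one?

update_inventory

From premise 1 we have O(escalate_form).
The contrapositive of premise 3 (O(sign_deed ⊃ not escalate_form)) is O(escalate_form ⊃ not sign_deed), and O(escalate_form) is already established, so O(not sign_deed).
With premise 6, O(not sign_deed ⊃ not log_request), the K-axiom yields O(not log_request).
Premise 2 is O(forward_affidavit ⊃ log_request); contrapositively O(not log_request ⊃ not forward_affidavit). Since O(not log_request) holds, K gives O(not forward_affidavit).
Premise 4 is O(reject_policy ⊃ forward_affidavit); contrapositively O(not forward_affidavit ⊃ not reject_policy). Since O(not forward_affidavit) holds, K gives O(not reject_policy).
Premise 10 is O(summon_witness ⊃ reject_policy); contrapositively O(not reject_policy ⊃ not summon_witness). Since O(not reject_policy) holds, K gives O(not summon_witness).
Premise 9, O(not update_inventory ⊃ summon_witness), contraposes to O(not summon_witness ⊃ update_inventory); with O(not summon_witness) we get O(update_inventory).
So O(update_inventory) holds — update_inventory is obligatory. None of the other listed options is made obligatory by any chain of premises.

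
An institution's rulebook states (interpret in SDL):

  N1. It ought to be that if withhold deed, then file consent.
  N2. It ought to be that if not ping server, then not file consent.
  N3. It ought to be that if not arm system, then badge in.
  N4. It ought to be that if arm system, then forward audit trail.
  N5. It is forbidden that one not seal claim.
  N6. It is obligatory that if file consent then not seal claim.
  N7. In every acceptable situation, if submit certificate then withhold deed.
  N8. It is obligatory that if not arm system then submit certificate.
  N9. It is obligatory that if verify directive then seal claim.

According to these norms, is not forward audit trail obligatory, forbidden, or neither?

F(¬seal_claim) at premise 5 means O(seal_claim).
Premise 6, O(file_consent → ¬seal_claim), contraposes to O(seal_claim → ¬file_consent); with O(seal_claim) we get O(¬file_consent).
The contrapositive of premise 1 (O(withhold_deed → file_consent)) is O(¬file_consent → ¬withhold_deed), and O(¬file_consent) is already established, so O(¬withhold_deed).
The contrapositive of premise 7 (O(submit_certificate → withhold_deed)) is O(¬withhold_deed → ¬submit_certificate), and O(¬withhold_deed) is already established, so O(¬submit_certificate).
Premise 8 is O(¬arm_system → submit_certificate); contrapositively O(¬submit_certificate → arm_system). Since O(¬submit_certificate) holds, K gives O(arm_system).
With premise 4, O(arm_system → forward_audit_trail), the K-axiom yields O(forward_audit_trail).
Premises 2, 3, 9 do not contribute to this derivation.
Thus O(forward_audit_trail), which is F(¬forward_audit_trail): ¬forward_audit_trail is forbidden.

Forbidden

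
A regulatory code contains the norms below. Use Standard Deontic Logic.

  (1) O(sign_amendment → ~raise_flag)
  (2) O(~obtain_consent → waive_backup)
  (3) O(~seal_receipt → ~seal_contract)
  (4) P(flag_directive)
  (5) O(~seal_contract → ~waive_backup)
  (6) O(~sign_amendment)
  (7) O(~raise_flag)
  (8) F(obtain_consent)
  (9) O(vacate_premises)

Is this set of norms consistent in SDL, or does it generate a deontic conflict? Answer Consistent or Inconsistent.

Consistent

Premise 1 is O(sign_amendment → ~raise_flag); even if O(~raise_flag) held, inferring O(sign_amendment) would be affirming the consequent — invalid.
So O(sign_amendment) is not derivable, and the apparent clash with O(~sign_amendment) does not arise.
A world satisfying every obligation exists (e.g. flag_directive=false, obtain_consent=false, raise_flag=false, seal_contract=true, seal_receipt=true, sign_amendment=false, vacate_premises=true, waive_backup=true); no atom is both obligatory and forbidden, so the set is consistent.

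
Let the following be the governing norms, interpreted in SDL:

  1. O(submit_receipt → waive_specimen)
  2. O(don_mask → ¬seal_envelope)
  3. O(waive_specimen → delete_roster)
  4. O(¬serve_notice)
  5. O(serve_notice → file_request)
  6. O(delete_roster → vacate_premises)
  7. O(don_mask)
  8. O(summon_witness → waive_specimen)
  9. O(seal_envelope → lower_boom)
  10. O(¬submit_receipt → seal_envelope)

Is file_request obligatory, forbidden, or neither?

Neither

Premise 5 is O(serve_notice → file_request), but O(serve_notice) is not derivable from the premises, so it does not yield O(file_request).
No premise or chain of K-axiom applications forces O(file_request), and none forces O(¬file_request). So file_request is neither obligatory nor forbidden under these norms.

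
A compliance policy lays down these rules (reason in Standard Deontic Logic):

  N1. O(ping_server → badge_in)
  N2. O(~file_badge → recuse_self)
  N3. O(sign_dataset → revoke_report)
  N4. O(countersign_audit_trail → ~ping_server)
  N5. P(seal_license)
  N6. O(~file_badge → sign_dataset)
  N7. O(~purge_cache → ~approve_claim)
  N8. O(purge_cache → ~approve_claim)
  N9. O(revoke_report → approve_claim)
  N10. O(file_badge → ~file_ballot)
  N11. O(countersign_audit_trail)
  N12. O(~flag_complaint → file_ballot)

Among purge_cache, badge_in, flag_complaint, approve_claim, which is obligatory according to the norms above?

flag_complaint

Premises 8 and 7 cover both cases: O(purge_cache → ~approve_claim) and O(~purge_cache → ~approve_claim). Since purge_cache ∨ ~purge_cache is a tautology, O(~approve_claim) follows.
Premise 9 is O(revoke_report → approve_claim); contrapositively O(~approve_claim → ~revoke_report). Since O(~approve_claim) holds, K gives O(~revoke_report).
Premise 3, O(sign_dataset → revoke_report), contraposes to O(~revoke_report → ~sign_dataset); with O(~revoke_report) we get O(~sign_dataset).
Premise 6 is O(~file_badge → sign_dataset); contrapositively O(~sign_dataset → file_badge). Since O(~sign_dataset) holds, K gives O(file_badge).
Premise 10 is O(file_badge → ~file_ballot); since O(file_badge), deontic closure gives O(~file_ballot).
The contrapositive of premise 12 (O(~flag_complaint → file_ballot)) is O(~file_ballot → flag_complaint), and O(~file_ballot) is already established, so O(flag_complaint).
So O(flag_complaint) holds — flag_complaint is obligatory. None of the other listed options is made obligatory by any chain of premises.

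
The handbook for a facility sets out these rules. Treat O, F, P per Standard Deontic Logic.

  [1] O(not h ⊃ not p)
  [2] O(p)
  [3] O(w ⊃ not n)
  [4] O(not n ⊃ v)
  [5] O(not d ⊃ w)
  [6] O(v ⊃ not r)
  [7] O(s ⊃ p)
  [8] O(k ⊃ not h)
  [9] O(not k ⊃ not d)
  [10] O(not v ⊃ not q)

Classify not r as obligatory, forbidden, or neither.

Obligatory

Premise 2 states O(p) outright.
The contrapositive of premise 1 (O(not h ⊃ not p)) is O(p ⊃ h), and O(p) is already established, so O(h).
Premise 8 is O(k ⊃ not h); contrapositively O(h ⊃ not k). Since O(h) holds, K gives O(not k).
Premise 9 is O(not k ⊃ not d); since O(not k), deontic closure gives O(not d).
With premise 5, O(not d ⊃ w), the K-axiom yields O(w).
Premise 3 is O(w ⊃ not n); since O(w), deontic closure gives O(not n).
Applying K to premise 4 (O(not n ⊃ v)) and O(not n) yields O(v).
Premise 6 is O(v ⊃ not r); since O(v), deontic closure gives O(not r).
Premises 7, 10 do not contribute to this derivation.
Hence not r is obligatory.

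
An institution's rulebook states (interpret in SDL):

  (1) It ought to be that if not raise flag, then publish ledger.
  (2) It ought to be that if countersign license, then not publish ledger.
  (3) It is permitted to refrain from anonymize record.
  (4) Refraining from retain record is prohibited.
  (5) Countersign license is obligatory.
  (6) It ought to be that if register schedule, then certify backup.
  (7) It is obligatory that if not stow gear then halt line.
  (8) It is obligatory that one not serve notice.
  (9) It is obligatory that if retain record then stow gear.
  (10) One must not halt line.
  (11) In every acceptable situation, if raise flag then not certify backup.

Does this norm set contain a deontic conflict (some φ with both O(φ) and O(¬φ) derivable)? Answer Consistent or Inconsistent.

Consistent

Premise 7 is O(¬stow_gear → halt_line), but O(¬stow_gear) is not derivable from the premises, so it does not yield O(halt_line).
So O(halt_line) is not derivable, and the apparent clash with O(¬halt_line) does not arise.
A world satisfying every obligation exists (e.g. anonymize_record=false, certify_backup=false, countersign_license=true, halt_line=false, publish_ledger=false, raise_flag=true, register_schedule=false, retain_record=true, serve_notice=false, stow_gear=true); no atom is both obligatory and forbidden, so the set is consistent.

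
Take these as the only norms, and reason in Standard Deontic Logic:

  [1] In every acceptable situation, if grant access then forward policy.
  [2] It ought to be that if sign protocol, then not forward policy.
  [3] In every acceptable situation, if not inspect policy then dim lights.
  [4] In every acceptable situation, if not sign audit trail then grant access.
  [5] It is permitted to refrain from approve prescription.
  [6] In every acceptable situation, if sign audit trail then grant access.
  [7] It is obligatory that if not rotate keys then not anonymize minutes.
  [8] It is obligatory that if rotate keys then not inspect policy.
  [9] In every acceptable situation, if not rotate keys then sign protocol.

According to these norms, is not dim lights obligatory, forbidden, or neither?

Premises 4 and 6 are O(¬sign_audit_trail → grant_access) and O(sign_audit_trail → grant_access); every ideal world satisfies ¬sign_audit_trail or sign_audit_trail, so in either case grant_access holds — hence O(grant_access).
With premise 1, O(grant_access → forward_policy), the K-axiom yields O(forward_policy).
The contrapositive of premise 2 (O(sign_protocol → ¬forward_policy)) is O(forward_policy → ¬sign_protocol), and O(forward_policy) is already established, so O(¬sign_protocol).
Premise 9, O(¬rotate_keys → sign_protocol), contraposes to O(¬sign_protocol → rotate_keys); with O(¬sign_protocol) we get O(rotate_keys).
From O(rotate_keys) and premise 8, O(rotate_keys → ¬inspect_policy), we obtain O(¬inspect_policy).
Premise 3 is O(¬inspect_policy → dim_lights); since O(¬inspect_policy), deontic closure gives O(dim_lights).
Premises 5, 7 do not contribute to this derivation.
Thus O(dim_lights), which is F(¬dim_lights): ¬dim_lights is forbidden.

Forbidden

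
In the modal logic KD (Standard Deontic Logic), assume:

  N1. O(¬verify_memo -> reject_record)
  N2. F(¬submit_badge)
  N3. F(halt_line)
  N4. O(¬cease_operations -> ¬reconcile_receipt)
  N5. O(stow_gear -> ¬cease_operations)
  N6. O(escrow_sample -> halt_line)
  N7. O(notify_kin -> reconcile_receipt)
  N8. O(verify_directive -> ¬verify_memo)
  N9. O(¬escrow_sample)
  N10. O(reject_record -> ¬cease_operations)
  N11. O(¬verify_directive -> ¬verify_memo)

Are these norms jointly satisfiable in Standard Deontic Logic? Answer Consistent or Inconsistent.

Premise 6 is O(escrow_sample -> halt_line), but O(escrow_sample) is not derivable from the premises, so it does not yield O(halt_line).
So O(halt_line) is not derivable, and the apparent clash with O(¬halt_line) does not arise.
A world satisfying every obligation exists (e.g. cease_operations=false, escrow_sample=false, halt_line=false, notify_kin=false, reconcile_receipt=false, reject_record=true, stow_gear=false, submit_badge=true, verify_directive=false, verify_memo=false); no atom is both obligatory and forbidden, so the set is consistent.

Consistent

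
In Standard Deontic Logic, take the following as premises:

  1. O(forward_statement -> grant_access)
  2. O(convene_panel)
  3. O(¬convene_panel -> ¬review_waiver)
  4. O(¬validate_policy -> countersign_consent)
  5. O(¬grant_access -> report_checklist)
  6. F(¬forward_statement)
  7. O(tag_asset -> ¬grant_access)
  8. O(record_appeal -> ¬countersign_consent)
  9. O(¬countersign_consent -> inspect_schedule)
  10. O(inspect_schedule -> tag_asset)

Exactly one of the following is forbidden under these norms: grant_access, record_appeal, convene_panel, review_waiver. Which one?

Premise 6, F(¬forward_statement), is equivalent to O(forward_statement).
Applying K to premise 1 (O(forward_statement -> grant_access)) and O(forward_statement) yields O(grant_access).
Premise 7, O(tag_asset -> ¬grant_access), contraposes to O(grant_access -> ¬tag_asset); with O(grant_access) we get O(¬tag_asset).
Premise 10, O(inspect_schedule -> tag_asset), contraposes to O(¬tag_asset -> ¬inspect_schedule); with O(¬tag_asset) we get O(¬inspect_schedule).
Premise 9 is O(¬countersign_consent -> inspect_schedule); contrapositively O(¬inspect_schedule -> countersign_consent). Since O(¬inspect_schedule) holds, K gives O(countersign_consent).
The contrapositive of premise 8 (O(record_appeal -> ¬countersign_consent)) is O(countersign_consent -> ¬record_appeal), and O(countersign_consent) is already established, so O(¬record_appeal).
So O(¬record_appeal) holds, i.e. record_appeal is forbidden. None of the other listed options is forbidden under the premises.

record_appeal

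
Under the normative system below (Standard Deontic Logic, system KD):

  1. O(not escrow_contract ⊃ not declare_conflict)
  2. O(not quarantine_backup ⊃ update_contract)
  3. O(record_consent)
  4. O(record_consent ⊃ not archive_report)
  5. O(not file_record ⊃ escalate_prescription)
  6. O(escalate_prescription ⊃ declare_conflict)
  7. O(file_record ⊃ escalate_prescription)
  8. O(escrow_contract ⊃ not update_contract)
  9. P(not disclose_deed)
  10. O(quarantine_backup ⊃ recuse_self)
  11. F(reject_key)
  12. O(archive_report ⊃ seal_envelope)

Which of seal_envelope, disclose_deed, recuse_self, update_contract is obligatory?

Premises 7 and 5 cover both cases: O(file_record ⊃ escalate_prescription) and O(not file_record ⊃ escalate_prescription). Since file_record ∨ not file_record is a tautology, O(escalate_prescription) follows.
Premise 6 is O(escalate_prescription ⊃ declare_conflict); since O(escalate_prescription), deontic closure gives O(declare_conflict).
The contrapositive of premise 1 (O(not escrow_contract ⊃ not declare_conflict)) is O(declare_conflict ⊃ escrow_contract), and O(declare_conflict) is already established, so O(escrow_contract).
Applying K to premise 8 (O(escrow_contract ⊃ not update_contract)) and O(escrow_contract) yields O(not update_contract).
Premise 2 is O(not quarantine_backup ⊃ update_contract); contrapositively O(not update_contract ⊃ quarantine_backup). Since O(not update_contract) holds, K gives O(quarantine_backup).
From O(quarantine_backup) and premise 10, O(quarantine_backup ⊃ recuse_self), we obtain O(recuse_self).
So O(recuse_self) holds — recuse_self is obligatory. None of the other listed options is made obligatory by any chain of premises.

recuse_self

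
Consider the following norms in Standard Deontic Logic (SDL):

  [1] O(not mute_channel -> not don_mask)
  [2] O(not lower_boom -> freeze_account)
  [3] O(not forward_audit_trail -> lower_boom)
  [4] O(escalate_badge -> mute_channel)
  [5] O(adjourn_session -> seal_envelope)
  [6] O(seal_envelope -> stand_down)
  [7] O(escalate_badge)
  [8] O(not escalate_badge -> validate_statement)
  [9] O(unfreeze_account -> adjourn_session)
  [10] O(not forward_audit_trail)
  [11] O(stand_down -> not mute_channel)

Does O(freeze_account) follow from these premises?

No

Premise 2 is O(not lower_boom -> freeze_account), but O(not lower_boom) is not derivable from the premises, so it does not yield O(freeze_account).
No other premise forces O(freeze_account). An ideal world satisfying every premise can still have freeze_account false, so O(freeze_account) is not derivable.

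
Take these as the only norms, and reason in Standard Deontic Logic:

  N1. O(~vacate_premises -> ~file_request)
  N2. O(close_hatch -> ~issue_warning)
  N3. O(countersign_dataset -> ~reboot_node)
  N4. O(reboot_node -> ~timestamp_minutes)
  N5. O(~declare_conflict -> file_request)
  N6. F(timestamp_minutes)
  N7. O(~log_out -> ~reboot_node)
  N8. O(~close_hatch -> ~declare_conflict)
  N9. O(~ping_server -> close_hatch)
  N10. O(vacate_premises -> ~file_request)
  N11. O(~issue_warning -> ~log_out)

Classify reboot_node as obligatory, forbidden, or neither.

Forbidden

Premises 10 and 1 cover both cases: O(vacate_premises -> ~file_request) and O(~vacate_premises -> ~file_request). Since vacate_premises ∨ ~vacate_premises is a tautology, O(~file_request) follows.
The contrapositive of premise 5 (O(~declare_conflict -> file_request)) is O(~file_request -> declare_conflict), and O(~file_request) is already established, so O(declare_conflict).
Premise 8 is O(~close_hatch -> ~declare_conflict); contrapositively O(declare_conflict -> close_hatch). Since O(declare_conflict) holds, K gives O(close_hatch).
Premise 2 is O(close_hatch -> ~issue_warning); since O(close_hatch), deontic closure gives O(~issue_warning).
Premise 11 is O(~issue_warning -> ~log_out); since O(~issue_warning), deontic closure gives O(~log_out).
Premise 7 is O(~log_out -> ~reboot_node); since O(~log_out), deontic closure gives O(~reboot_node).
Premises 3, 4, 6, 9 do not contribute to this derivation.
Thus O(~reboot_node), which is F(reboot_node): reboot_node is forbidden.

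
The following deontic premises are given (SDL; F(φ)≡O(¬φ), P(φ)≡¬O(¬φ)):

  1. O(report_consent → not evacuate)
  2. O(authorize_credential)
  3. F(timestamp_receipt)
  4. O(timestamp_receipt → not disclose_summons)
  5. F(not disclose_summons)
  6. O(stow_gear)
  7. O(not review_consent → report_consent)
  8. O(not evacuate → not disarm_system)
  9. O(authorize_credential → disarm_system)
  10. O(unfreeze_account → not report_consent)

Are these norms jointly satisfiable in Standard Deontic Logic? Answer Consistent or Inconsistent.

Premise 4 is O(timestamp_receipt → not disclose_summons), but O(timestamp_receipt) is not derivable from the premises, so it does not yield O(not disclose_summons).
So O(not disclose_summons) is not derivable, and the apparent clash with O(disclose_summons) does not arise.
A world satisfying every obligation exists (e.g. authorize_credential=true, disarm_system=true, disclose_summons=true, evacuate=true, report_consent=false, review_consent=true, stow_gear=true, timestamp_receipt=false, unfreeze_account=false); no atom is both obligatory and forbidden, so the set is consistent.

Consistent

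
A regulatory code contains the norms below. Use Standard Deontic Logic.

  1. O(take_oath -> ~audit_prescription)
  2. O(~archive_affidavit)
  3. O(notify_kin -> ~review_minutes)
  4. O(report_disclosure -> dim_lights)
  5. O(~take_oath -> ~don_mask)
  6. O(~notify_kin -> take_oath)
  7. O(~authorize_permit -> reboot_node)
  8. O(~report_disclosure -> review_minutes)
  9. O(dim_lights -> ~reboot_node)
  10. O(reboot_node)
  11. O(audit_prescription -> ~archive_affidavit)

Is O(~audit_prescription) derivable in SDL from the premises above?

Yes

Premise 10 states O(reboot_node) outright.
The contrapositive of premise 9 (O(dim_lights -> ~reboot_node)) is O(reboot_node -> ~dim_lights), and O(reboot_node) is already established, so O(~dim_lights).
Premise 4 is O(report_disclosure -> dim_lights); contrapositively O(~dim_lights -> ~report_disclosure). Since O(~dim_lights) holds, K gives O(~report_disclosure).
From O(~report_disclosure) and premise 8, O(~report_disclosure -> review_minutes), we obtain O(review_minutes).
The contrapositive of premise 3 (O(notify_kin -> ~review_minutes)) is O(review_minutes -> ~notify_kin), and O(review_minutes) is already established, so O(~notify_kin).
Premise 6 is O(~notify_kin -> take_oath); since O(~notify_kin), deontic closure gives O(take_oath).
Premise 1 is O(take_oath -> ~audit_prescription); since O(take_oath), deontic closure gives O(~audit_prescription).
Premises 2, 5, 7, 11 do not contribute to this derivation.
So O(~audit_prescription) follows.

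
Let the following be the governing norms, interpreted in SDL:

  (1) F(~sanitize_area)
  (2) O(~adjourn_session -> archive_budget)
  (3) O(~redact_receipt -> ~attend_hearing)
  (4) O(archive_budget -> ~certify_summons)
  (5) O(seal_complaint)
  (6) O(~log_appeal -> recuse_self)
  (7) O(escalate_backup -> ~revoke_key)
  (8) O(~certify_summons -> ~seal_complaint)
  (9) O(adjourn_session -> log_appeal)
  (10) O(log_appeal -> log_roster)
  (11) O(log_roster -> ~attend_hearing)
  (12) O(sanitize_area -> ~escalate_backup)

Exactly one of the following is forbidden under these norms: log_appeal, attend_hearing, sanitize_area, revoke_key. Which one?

attend_hearing

From premise 5 we have O(seal_complaint).
Premise 8, O(~certify_summons -> ~seal_complaint), contraposes to O(seal_complaint -> certify_summons); with O(seal_complaint) we get O(certify_summons).
Premise 4, O(archive_budget -> ~certify_summons), contraposes to O(certify_summons -> ~archive_budget); with O(certify_summons) we get O(~archive_budget).
Premise 2 is O(~adjourn_session -> archive_budget); contrapositively O(~archive_budget -> adjourn_session). Since O(~archive_budget) holds, K gives O(adjourn_session).
From O(adjourn_session) and premise 9, O(adjourn_session -> log_appeal), we obtain O(log_appeal).
From O(log_appeal) and premise 10, O(log_appeal -> log_roster), we obtain O(log_roster).
Applying K to premise 11 (O(log_roster -> ~attend_hearing)) and O(log_roster) yields O(~attend_hearing).
So O(~attend_hearing) holds, i.e. attend_hearing is forbidden. None of the other listed options is forbidden under the premises.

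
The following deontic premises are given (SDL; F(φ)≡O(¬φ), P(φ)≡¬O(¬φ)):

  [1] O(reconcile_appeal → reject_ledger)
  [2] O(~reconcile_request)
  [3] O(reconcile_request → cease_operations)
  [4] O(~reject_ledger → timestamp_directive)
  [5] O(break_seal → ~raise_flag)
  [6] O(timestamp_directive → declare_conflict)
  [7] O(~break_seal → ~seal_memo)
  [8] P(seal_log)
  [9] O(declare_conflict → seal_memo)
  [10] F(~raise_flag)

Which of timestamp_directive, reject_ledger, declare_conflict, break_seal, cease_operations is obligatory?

reject_ledger

Premise 10, F(~raise_flag), is equivalent to O(raise_flag).
Premise 5 is O(break_seal → ~raise_flag); contrapositively O(raise_flag → ~break_seal). Since O(raise_flag) holds, K gives O(~break_seal).
Applying K to premise 7 (O(~break_seal → ~seal_memo)) and O(~break_seal) yields O(~seal_memo).
Premise 9, O(declare_conflict → seal_memo), contraposes to O(~seal_memo → ~declare_conflict); with O(~seal_memo) we get O(~declare_conflict).
The contrapositive of premise 6 (O(timestamp_directive → declare_conflict)) is O(~declare_conflict → ~timestamp_directive), and O(~declare_conflict) is already established, so O(~timestamp_directive).
Premise 4 is O(~reject_ledger → timestamp_directive); contrapositively O(~timestamp_directive → reject_ledger). Since O(~timestamp_directive) holds, K gives O(reject_ledger).
So O(reject_ledger) holds — reject_ledger is obligatory. None of the other listed options is made obligatory by any chain of premises.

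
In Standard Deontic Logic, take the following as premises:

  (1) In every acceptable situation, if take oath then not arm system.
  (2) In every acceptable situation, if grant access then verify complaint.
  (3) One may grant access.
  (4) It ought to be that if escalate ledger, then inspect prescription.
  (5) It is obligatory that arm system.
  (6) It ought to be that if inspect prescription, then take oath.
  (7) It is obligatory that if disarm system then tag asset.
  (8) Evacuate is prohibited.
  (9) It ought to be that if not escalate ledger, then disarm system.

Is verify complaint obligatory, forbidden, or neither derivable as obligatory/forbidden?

Neither

Premise 2 is O(grant_access → verify_complaint), but O(grant_access) is not derivable from the premises (the permission P(grant_access) asserts only ¬O(¬grant_access), not O(grant_access)), so it does not yield O(verify_complaint).
No premise or chain of K-axiom applications forces O(verify_complaint), and none forces O(¬verify_complaint). So verify_complaint is neither obligatory nor forbidden under these norms.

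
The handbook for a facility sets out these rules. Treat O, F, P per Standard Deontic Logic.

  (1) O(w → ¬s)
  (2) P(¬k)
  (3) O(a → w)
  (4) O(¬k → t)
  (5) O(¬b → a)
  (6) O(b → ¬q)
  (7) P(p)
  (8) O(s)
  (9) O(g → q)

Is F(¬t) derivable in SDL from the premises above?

No

Premise 4 is O(¬k → t), but O(¬k) is not derivable from the premises (the permission P(¬k) asserts only ¬O(k), not O(¬k)), so it does not yield O(t).
No other premise forces O(t). An ideal world satisfying every premise can still have ¬t true, so F(¬t) is not derivable.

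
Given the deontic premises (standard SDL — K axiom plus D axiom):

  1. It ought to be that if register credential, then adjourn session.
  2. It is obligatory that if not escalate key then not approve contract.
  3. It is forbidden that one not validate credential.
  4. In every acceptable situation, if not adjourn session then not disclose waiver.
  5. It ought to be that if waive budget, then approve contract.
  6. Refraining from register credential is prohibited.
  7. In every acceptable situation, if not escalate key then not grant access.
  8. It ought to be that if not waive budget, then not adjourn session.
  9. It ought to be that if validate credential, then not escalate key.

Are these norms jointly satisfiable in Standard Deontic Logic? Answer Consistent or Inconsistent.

Premise 6 is F(¬register_credential), i.e. O(register_credential).
Premise 1 is O(register_credential → adjourn_session); since O(register_credential), deontic closure gives O(adjourn_session).
Premise 8, O(¬waive_budget → ¬adjourn_session), contraposes to O(adjourn_session → waive_budget); with O(adjourn_session) we get O(waive_budget).
Applying K to premise 5 (O(waive_budget → approve_contract)) and O(waive_budget) yields O(approve_contract).
The contrapositive of premise 2 (O(¬escalate_key → ¬approve_contract)) is O(approve_contract → escalate_key), and O(approve_contract) is already established, so O(escalate_key).
Premise 9, O(validate_credential → ¬escalate_key), contraposes to O(escalate_key → ¬validate_credential); with O(escalate_key) we get O(¬validate_credential).
But premise 3, F(¬validate_credential), means O(validate_credential).
We now have both O(¬validate_credential) and O(validate_credential) — validate_credential is simultaneously obligatory and forbidden, violating the D-axiom.

Inconsistent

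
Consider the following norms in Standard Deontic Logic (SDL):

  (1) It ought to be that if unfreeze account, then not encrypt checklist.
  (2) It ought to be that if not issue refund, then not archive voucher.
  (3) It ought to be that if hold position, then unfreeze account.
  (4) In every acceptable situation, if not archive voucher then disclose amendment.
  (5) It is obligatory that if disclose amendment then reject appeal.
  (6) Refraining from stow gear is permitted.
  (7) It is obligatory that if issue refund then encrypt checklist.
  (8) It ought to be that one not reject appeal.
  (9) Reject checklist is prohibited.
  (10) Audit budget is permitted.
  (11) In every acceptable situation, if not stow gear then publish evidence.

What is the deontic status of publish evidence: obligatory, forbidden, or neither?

Neither

Premise 11 is O(¬stow_gear → publish_evidence), but O(¬stow_gear) is not derivable from the premises (the permission P(¬stow_gear) asserts only ¬O(stow_gear), not O(¬stow_gear)), so it does not yield O(publish_evidence).
No premise or chain of K-axiom applications forces O(publish_evidence), and none forces O(¬publish_evidence). So publish_evidence is neither obligatory nor forbidden under these norms.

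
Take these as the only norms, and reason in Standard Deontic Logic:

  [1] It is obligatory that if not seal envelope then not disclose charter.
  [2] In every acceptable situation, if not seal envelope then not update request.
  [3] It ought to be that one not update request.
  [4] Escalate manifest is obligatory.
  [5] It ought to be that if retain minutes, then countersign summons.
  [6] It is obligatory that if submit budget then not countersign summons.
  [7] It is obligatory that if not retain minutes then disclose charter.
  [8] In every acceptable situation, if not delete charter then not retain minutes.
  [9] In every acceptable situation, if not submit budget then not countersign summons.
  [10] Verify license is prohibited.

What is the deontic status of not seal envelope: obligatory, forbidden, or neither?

Forbidden

Premises 9 and 6 cover both cases: O(¬submit_budget → ¬countersign_summons) and O(submit_budget → ¬countersign_summons). Since ¬submit_budget ∨ submit_budget is a tautology, O(¬countersign_summons) follows.
Premise 5, O(retain_minutes → countersign_summons), contraposes to O(¬countersign_summons → ¬retain_minutes); with O(¬countersign_summons) we get O(¬retain_minutes).
Applying K to premise 7 (O(¬retain_minutes → disclose_charter)) and O(¬retain_minutes) yields O(disclose_charter).
Premise 1 is O(¬seal_envelope → ¬disclose_charter); contrapositively O(disclose_charter → seal_envelope). Since O(disclose_charter) holds, K gives O(seal_envelope).
Premises 2, 3, 4, 8, 10 do not contribute to this derivation.
Thus O(seal_envelope), which is F(¬seal_envelope): ¬seal_envelope is forbidden.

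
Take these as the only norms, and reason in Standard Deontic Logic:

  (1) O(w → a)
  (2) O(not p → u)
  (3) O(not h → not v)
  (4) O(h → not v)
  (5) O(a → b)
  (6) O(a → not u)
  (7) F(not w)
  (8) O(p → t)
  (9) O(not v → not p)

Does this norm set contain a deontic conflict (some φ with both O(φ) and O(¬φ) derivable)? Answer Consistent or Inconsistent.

Premises 3 and 4 cover both cases: O(not h → not v) and O(h → not v). Since not h ∨ h is a tautology, O(not v) follows.
Premise 9 is O(not v → not p); since O(not v), deontic closure gives O(not p).
Premise 2 is O(not p → u); since O(not p), deontic closure gives O(u).
The contrapositive of premise 6 (O(a → not u)) is O(u → not a), and O(u) is already established, so O(not a).
Premise 1, O(w → a), contraposes to O(not a → not w); with O(not a) we get O(not w).
Yet premise 7 is F(not w), i.e. O(w).
We now have both O(not w) and O(w) — w is simultaneously obligatory and forbidden, violating the D-axiom.

Inconsistent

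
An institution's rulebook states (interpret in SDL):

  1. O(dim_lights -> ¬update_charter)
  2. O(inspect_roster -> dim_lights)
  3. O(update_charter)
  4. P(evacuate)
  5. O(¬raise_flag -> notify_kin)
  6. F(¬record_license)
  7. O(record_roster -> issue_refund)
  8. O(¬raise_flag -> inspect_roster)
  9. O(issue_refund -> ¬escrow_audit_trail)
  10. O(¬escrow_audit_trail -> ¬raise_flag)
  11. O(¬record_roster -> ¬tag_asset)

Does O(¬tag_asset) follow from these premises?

Premise 3 gives O(update_charter).
Premise 1, O(dim_lights -> ¬update_charter), contraposes to O(update_charter -> ¬dim_lights); with O(update_charter) we get O(¬dim_lights).
Premise 2 is O(inspect_roster -> dim_lights); contrapositively O(¬dim_lights -> ¬inspect_roster). Since O(¬dim_lights) holds, K gives O(¬inspect_roster).
Premise 8, O(¬raise_flag -> inspect_roster), contraposes to O(¬inspect_roster -> raise_flag); with O(¬inspect_roster) we get O(raise_flag).
Premise 10 is O(¬escrow_audit_trail -> ¬raise_flag); contrapositively O(raise_flag -> escrow_audit_trail). Since O(raise_flag) holds, K gives O(escrow_audit_trail).
Premise 9 is O(issue_refund -> ¬escrow_audit_trail); contrapositively O(escrow_audit_trail -> ¬issue_refund). Since O(escrow_audit_trail) holds, K gives O(¬issue_refund).
The contrapositive of premise 7 (O(record_roster -> issue_refund)) is O(¬issue_refund -> ¬record_roster), and O(¬issue_refund) is already established, so O(¬record_roster).
From O(¬record_roster) and premise 11, O(¬record_roster -> ¬tag_asset), we obtain O(¬tag_asset).
Premises 4, 5, 6 do not contribute to this derivation.
So O(¬tag_asset) follows.

Yes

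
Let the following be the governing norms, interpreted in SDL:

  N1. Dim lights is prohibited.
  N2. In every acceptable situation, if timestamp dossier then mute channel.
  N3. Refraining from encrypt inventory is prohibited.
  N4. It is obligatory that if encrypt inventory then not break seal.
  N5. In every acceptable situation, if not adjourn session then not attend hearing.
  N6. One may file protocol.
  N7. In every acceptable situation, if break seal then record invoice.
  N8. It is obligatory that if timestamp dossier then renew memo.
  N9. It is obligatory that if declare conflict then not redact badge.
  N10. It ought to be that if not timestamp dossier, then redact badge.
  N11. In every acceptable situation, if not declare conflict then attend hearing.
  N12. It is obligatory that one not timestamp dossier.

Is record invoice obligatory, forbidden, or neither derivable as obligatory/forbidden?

Neither

Premise 7 is O(break_seal → record_invoice), but O(break_seal) is not derivable from the premises, so it does not yield O(record_invoice).
No premise or chain of K-axiom applications forces O(record_invoice), and none forces O(¬record_invoice). So record_invoice is neither obligatory nor forbidden under these norms.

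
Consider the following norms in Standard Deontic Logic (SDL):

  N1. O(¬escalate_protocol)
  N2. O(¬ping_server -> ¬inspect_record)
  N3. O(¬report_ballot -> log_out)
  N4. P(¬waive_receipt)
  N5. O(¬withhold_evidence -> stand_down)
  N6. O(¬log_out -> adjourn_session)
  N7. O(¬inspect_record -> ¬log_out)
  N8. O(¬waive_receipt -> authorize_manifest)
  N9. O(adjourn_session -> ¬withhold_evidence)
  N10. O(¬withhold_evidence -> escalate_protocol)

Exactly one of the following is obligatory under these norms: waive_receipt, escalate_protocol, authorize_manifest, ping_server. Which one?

ping_server

Premise 1 gives O(¬escalate_protocol).
Premise 10 is O(¬withhold_evidence -> escalate_protocol); contrapositively O(¬escalate_protocol -> withhold_evidence). Since O(¬escalate_protocol) holds, K gives O(withhold_evidence).
The contrapositive of premise 9 (O(adjourn_session -> ¬withhold_evidence)) is O(withhold_evidence -> ¬adjourn_session), and O(withhold_evidence) is already established, so O(¬adjourn_session).
The contrapositive of premise 6 (O(¬log_out -> adjourn_session)) is O(¬adjourn_session -> log_out), and O(¬adjourn_session) is already established, so O(log_out).
The contrapositive of premise 7 (O(¬inspect_record -> ¬log_out)) is O(log_out -> inspect_record), and O(log_out) is already established, so O(inspect_record).
The contrapositive of premise 2 (O(¬ping_server -> ¬inspect_record)) is O(inspect_record -> ping_server), and O(inspect_record) is already established, so O(ping_server).
So O(ping_server) holds — ping_server is obligatory. None of the other listed options is made obligatory by any chain of premises.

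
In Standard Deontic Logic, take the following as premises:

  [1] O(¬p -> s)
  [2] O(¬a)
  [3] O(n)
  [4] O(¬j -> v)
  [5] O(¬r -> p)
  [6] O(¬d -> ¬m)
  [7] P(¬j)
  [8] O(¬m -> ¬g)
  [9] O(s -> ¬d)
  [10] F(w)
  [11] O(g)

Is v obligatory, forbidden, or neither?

Premise 4 is O(¬j -> v), but O(¬j) is not derivable from the premises (the permission P(¬j) asserts only ¬O(j), not O(¬j)), so it does not yield O(v).
No premise or chain of K-axiom applications forces O(v), and none forces O(¬v). So v is neither obligatory nor forbidden under these norms.

Neither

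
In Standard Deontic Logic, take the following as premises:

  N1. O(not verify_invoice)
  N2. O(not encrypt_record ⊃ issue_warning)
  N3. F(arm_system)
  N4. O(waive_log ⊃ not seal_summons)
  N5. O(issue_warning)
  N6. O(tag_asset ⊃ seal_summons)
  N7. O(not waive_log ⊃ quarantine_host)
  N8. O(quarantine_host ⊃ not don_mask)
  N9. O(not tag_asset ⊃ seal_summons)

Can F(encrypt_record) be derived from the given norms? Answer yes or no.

Premise 2 is O(not encrypt_record ⊃ issue_warning); even if O(issue_warning) held, inferring O(not encrypt_record) would be affirming the consequent — invalid.
No other premise forces O(not encrypt_record). An ideal world satisfying every premise can still have encrypt_record true, so F(encrypt_record) is not derivable.

No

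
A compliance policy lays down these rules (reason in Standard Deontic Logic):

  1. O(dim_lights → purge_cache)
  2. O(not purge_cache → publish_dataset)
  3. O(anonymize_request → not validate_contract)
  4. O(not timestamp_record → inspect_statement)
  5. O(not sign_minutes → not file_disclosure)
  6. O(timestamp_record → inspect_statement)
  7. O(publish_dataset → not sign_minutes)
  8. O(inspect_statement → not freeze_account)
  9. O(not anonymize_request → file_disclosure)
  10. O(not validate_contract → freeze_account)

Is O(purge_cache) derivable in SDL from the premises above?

Yes

Premises 6 and 4 are O(timestamp_record → inspect_statement) and O(not timestamp_record → inspect_statement); every ideal world satisfies timestamp_record or not timestamp_record, so in either case inspect_statement holds — hence O(inspect_statement).
With premise 8, O(inspect_statement → not freeze_account), the K-axiom yields O(not freeze_account).
The contrapositive of premise 10 (O(not validate_contract → freeze_account)) is O(not freeze_account → validate_contract), and O(not freeze_account) is already established, so O(validate_contract).
Premise 3 is O(anonymize_request → not validate_contract); contrapositively O(validate_contract → not anonymize_request). Since O(validate_contract) holds, K gives O(not anonymize_request).
From O(not anonymize_request) and premise 9, O(not anonymize_request → file_disclosure), we obtain O(file_disclosure).
The contrapositive of premise 5 (O(not sign_minutes → not file_disclosure)) is O(file_disclosure → sign_minutes), and O(file_disclosure) is already established, so O(sign_minutes).
The contrapositive of premise 7 (O(publish_dataset → not sign_minutes)) is O(sign_minutes → not publish_dataset), and O(sign_minutes) is already established, so O(not publish_dataset).
The contrapositive of premise 2 (O(not purge_cache → publish_dataset)) is O(not publish_dataset → purge_cache), and O(not publish_dataset) is already established, so O(purge_cache).
Premise 1 does not contribute to this derivation.
So O(purge_cache) follows.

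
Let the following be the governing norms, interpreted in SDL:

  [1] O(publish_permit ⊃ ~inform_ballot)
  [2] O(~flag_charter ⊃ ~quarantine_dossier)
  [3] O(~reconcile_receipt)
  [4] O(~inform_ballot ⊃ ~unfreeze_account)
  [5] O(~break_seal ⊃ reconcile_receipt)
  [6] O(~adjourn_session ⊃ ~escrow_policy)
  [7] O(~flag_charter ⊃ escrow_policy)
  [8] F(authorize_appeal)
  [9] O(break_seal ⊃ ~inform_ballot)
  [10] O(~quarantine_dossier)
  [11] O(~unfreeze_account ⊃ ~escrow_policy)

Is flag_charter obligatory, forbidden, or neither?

Premise 3 states O(~reconcile_receipt) outright.
Premise 5, O(~break_seal ⊃ reconcile_receipt), contraposes to O(~reconcile_receipt ⊃ break_seal); with O(~reconcile_receipt) we get O(break_seal).
From O(break_seal) and premise 9, O(break_seal ⊃ ~inform_ballot), we obtain O(~inform_ballot).
Applying K to premise 4 (O(~inform_ballot ⊃ ~unfreeze_account)) and O(~inform_ballot) yields O(~unfreeze_account).
With premise 11, O(~unfreeze_account ⊃ ~escrow_policy), the K-axiom yields O(~escrow_policy).
Premise 7, O(~flag_charter ⊃ escrow_policy), contraposes to O(~escrow_policy ⊃ flag_charter); with O(~escrow_policy) we get O(flag_charter).
Premises 1, 2, 6, 8, 10 do not contribute to this derivation.
Hence flag_charter is obligatory.

Obligatory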